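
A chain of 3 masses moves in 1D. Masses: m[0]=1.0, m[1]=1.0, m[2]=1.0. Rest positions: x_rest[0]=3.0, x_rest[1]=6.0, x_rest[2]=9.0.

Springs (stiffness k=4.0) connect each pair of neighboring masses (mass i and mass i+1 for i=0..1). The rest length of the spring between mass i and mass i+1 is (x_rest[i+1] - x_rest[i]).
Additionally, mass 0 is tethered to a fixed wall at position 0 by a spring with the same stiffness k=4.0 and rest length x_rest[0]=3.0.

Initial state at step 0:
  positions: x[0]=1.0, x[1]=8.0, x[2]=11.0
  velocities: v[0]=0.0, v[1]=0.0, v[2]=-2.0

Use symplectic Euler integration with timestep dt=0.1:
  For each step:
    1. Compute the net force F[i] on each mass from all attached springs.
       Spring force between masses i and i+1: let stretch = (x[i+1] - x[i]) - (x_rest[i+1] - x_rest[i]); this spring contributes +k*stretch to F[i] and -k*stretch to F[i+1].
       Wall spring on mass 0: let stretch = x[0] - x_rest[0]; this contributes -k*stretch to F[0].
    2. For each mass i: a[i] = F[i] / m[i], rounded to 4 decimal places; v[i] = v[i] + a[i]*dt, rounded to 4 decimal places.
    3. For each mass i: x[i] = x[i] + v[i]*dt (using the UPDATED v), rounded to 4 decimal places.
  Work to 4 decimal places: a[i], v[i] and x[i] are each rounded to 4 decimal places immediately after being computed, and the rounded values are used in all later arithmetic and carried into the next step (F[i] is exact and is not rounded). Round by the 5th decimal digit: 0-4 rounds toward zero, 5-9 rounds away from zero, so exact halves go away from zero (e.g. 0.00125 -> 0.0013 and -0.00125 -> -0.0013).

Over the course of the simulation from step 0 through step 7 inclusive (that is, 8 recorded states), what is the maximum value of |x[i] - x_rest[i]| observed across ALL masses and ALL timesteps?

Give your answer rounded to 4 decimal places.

Step 0: x=[1.0000 8.0000 11.0000] v=[0.0000 0.0000 -2.0000]
Step 1: x=[1.2400 7.8400 10.8000] v=[2.4000 -1.6000 -2.0000]
Step 2: x=[1.6944 7.5344 10.6016] v=[4.5440 -3.0560 -1.9840]
Step 3: x=[2.3146 7.1179 10.4005] v=[6.2022 -4.1651 -2.0109]
Step 4: x=[3.0344 6.6406 10.1881] v=[7.1977 -4.7734 -2.1239]
Step 5: x=[3.7770 6.1609 9.9538] v=[7.4264 -4.7969 -2.3429]
Step 6: x=[4.4639 5.7376 9.6878] v=[6.8692 -4.2333 -2.6601]
Step 7: x=[5.0232 5.4213 9.3838] v=[5.5931 -3.1627 -3.0402]
Max displacement = 2.0232

Answer: 2.0232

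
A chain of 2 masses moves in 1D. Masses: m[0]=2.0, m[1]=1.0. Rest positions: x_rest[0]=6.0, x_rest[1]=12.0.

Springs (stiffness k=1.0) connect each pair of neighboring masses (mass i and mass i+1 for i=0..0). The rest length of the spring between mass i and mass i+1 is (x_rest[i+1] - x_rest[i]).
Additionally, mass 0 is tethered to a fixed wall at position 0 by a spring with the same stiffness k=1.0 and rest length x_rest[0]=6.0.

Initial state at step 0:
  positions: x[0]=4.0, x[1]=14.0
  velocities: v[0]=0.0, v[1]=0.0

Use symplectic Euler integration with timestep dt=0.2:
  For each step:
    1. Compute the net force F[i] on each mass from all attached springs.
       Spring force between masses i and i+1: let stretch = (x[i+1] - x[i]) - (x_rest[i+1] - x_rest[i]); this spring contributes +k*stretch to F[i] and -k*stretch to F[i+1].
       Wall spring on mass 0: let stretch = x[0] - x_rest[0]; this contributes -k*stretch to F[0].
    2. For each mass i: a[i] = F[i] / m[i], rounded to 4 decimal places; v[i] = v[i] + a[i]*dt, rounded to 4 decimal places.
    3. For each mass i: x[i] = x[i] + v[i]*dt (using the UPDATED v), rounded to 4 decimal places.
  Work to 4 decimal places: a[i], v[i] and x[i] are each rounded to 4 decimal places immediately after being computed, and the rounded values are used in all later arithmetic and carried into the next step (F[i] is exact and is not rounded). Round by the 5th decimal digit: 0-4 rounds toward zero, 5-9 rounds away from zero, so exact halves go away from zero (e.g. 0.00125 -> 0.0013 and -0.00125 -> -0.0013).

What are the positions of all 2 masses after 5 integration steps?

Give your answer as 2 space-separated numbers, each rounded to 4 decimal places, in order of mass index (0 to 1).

Answer: 5.5348 11.9710

Derivation:
Step 0: x=[4.0000 14.0000] v=[0.0000 0.0000]
Step 1: x=[4.1200 13.8400] v=[0.6000 -0.8000]
Step 2: x=[4.3520 13.5312] v=[1.1600 -1.5440]
Step 3: x=[4.6805 13.0952] v=[1.6427 -2.1798]
Step 4: x=[5.0837 12.5627] v=[2.0161 -2.6627]
Step 5: x=[5.5348 11.9710] v=[2.2556 -2.9585]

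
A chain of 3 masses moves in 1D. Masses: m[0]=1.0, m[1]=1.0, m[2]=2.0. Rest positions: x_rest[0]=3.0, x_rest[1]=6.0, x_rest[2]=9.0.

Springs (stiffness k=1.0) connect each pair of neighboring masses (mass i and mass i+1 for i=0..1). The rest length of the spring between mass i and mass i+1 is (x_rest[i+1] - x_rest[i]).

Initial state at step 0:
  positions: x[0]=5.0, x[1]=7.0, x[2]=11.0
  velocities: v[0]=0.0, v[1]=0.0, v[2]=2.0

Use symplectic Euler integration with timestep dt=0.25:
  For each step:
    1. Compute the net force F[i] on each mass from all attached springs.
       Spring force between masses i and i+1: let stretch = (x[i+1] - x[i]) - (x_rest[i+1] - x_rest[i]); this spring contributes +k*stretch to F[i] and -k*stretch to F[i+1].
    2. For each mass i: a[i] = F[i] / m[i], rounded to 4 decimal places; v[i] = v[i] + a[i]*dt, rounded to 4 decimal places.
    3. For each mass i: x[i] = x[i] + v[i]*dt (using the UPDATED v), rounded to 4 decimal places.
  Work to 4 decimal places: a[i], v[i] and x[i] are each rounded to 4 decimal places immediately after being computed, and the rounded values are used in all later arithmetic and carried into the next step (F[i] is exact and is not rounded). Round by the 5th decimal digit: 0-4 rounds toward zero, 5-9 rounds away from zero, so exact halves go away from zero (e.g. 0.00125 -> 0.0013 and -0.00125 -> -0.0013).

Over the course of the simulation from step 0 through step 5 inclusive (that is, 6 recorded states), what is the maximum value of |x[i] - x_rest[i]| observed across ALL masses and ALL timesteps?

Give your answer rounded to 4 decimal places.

Answer: 3.8972

Derivation:
Step 0: x=[5.0000 7.0000 11.0000] v=[0.0000 0.0000 2.0000]
Step 1: x=[4.9375 7.1250 11.4688] v=[-0.2500 0.5000 1.8750]
Step 2: x=[4.8242 7.3848 11.8956] v=[-0.4531 1.0391 1.7070]
Step 3: x=[4.6835 7.7665 12.2752] v=[-0.5630 1.5267 1.5182]
Step 4: x=[4.5479 8.2373 12.6076] v=[-0.5423 1.8831 1.3296]
Step 5: x=[4.4554 8.7506 12.8972] v=[-0.3700 2.0533 1.1583]
Max displacement = 3.8972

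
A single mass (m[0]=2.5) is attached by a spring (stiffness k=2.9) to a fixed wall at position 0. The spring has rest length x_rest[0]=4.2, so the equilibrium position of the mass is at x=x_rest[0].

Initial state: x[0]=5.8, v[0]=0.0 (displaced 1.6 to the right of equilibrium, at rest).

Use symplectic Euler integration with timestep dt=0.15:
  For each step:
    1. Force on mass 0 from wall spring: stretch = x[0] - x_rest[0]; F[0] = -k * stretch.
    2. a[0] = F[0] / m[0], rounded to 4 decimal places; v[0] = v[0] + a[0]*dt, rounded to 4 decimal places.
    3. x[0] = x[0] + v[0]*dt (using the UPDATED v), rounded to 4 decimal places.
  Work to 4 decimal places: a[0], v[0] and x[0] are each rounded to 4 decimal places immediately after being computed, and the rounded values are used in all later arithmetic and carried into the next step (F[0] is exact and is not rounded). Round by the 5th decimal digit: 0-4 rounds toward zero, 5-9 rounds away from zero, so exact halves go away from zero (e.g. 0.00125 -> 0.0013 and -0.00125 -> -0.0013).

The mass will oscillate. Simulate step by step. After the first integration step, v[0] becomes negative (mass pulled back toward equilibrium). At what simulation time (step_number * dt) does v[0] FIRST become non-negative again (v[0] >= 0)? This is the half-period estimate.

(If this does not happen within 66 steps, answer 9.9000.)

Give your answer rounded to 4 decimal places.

Answer: 3.0000

Derivation:
Step 0: x=[5.8000] v=[0.0000]
Step 1: x=[5.7582] v=[-0.2784]
Step 2: x=[5.6758] v=[-0.5495]
Step 3: x=[5.5549] v=[-0.8063]
Step 4: x=[5.3986] v=[-1.0421]
Step 5: x=[5.2110] v=[-1.2507]
Step 6: x=[4.9970] v=[-1.4266]
Step 7: x=[4.7622] v=[-1.5653]
Step 8: x=[4.5127] v=[-1.6631]
Step 9: x=[4.2551] v=[-1.7175]
Step 10: x=[3.9960] v=[-1.7271]
Step 11: x=[3.7423] v=[-1.6916]
Step 12: x=[3.5005] v=[-1.6120]
Step 13: x=[3.2770] v=[-1.4903]
Step 14: x=[3.0775] v=[-1.3297]
Step 15: x=[2.9073] v=[-1.1344]
Step 16: x=[2.7709] v=[-0.9095]
Step 17: x=[2.6718] v=[-0.6608]
Step 18: x=[2.6126] v=[-0.3949]
Step 19: x=[2.5948] v=[-0.1187]
Step 20: x=[2.6189] v=[0.1606]
First v>=0 after going negative at step 20, time=3.0000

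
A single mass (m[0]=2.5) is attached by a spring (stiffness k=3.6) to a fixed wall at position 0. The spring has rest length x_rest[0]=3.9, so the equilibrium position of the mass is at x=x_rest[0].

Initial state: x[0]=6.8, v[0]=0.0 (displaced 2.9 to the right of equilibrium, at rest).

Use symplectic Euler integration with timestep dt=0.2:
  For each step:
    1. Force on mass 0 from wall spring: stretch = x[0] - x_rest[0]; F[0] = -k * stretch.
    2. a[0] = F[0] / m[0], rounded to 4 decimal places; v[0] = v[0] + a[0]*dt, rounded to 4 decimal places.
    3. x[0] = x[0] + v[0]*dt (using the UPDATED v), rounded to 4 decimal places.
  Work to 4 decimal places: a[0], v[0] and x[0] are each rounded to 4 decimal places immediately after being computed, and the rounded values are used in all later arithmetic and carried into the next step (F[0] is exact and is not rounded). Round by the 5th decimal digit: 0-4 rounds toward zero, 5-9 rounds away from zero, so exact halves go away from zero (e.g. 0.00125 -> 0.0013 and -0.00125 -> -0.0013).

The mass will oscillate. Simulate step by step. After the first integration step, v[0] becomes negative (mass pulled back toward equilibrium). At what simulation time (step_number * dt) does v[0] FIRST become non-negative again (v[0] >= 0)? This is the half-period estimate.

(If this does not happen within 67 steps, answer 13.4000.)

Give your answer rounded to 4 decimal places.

Step 0: x=[6.8000] v=[0.0000]
Step 1: x=[6.6330] v=[-0.8352]
Step 2: x=[6.3085] v=[-1.6223]
Step 3: x=[5.8453] v=[-2.3159]
Step 4: x=[5.2701] v=[-2.8761]
Step 5: x=[4.6160] v=[-3.2707]
Step 6: x=[3.9206] v=[-3.4769]
Step 7: x=[3.2240] v=[-3.4828]
Step 8: x=[2.5664] v=[-3.2881]
Step 9: x=[1.9856] v=[-2.9040]
Step 10: x=[1.5151] v=[-2.3527]
Step 11: x=[1.1819] v=[-1.6658]
Step 12: x=[1.0053] v=[-0.8830]
Step 13: x=[0.9954] v=[-0.0493]
Step 14: x=[1.1528] v=[0.7872]
First v>=0 after going negative at step 14, time=2.8000

Answer: 2.8000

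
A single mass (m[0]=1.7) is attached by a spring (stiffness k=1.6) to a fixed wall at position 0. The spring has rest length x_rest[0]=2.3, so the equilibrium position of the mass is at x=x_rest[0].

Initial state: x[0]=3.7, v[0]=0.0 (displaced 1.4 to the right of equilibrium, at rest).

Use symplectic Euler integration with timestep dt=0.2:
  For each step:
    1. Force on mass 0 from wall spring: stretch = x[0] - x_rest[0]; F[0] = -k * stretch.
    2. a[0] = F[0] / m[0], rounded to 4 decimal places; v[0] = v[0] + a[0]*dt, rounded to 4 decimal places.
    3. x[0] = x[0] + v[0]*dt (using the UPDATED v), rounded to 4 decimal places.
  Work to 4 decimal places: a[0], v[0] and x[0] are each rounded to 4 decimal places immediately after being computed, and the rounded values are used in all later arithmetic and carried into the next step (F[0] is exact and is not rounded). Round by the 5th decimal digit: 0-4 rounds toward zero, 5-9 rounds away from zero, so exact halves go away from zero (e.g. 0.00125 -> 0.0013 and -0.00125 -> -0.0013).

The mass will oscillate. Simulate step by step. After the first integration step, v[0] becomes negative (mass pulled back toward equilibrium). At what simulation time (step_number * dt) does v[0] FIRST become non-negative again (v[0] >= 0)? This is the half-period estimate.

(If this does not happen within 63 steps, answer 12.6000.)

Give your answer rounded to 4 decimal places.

Step 0: x=[3.7000] v=[0.0000]
Step 1: x=[3.6473] v=[-0.2635]
Step 2: x=[3.5439] v=[-0.5171]
Step 3: x=[3.3937] v=[-0.7512]
Step 4: x=[3.2023] v=[-0.9571]
Step 5: x=[2.9769] v=[-1.1269]
Step 6: x=[2.7260] v=[-1.2543]
Step 7: x=[2.4591] v=[-1.3345]
Step 8: x=[2.1862] v=[-1.3644]
Step 9: x=[1.9176] v=[-1.3430]
Step 10: x=[1.6634] v=[-1.2710]
Step 11: x=[1.4332] v=[-1.1512]
Step 12: x=[1.2356] v=[-0.9880]
Step 13: x=[1.0781] v=[-0.7876]
Step 14: x=[0.9666] v=[-0.5576]
Step 15: x=[0.9053] v=[-0.3066]
Step 16: x=[0.8965] v=[-0.0441]
Step 17: x=[0.9405] v=[0.2201]
First v>=0 after going negative at step 17, time=3.4000

Answer: 3.4000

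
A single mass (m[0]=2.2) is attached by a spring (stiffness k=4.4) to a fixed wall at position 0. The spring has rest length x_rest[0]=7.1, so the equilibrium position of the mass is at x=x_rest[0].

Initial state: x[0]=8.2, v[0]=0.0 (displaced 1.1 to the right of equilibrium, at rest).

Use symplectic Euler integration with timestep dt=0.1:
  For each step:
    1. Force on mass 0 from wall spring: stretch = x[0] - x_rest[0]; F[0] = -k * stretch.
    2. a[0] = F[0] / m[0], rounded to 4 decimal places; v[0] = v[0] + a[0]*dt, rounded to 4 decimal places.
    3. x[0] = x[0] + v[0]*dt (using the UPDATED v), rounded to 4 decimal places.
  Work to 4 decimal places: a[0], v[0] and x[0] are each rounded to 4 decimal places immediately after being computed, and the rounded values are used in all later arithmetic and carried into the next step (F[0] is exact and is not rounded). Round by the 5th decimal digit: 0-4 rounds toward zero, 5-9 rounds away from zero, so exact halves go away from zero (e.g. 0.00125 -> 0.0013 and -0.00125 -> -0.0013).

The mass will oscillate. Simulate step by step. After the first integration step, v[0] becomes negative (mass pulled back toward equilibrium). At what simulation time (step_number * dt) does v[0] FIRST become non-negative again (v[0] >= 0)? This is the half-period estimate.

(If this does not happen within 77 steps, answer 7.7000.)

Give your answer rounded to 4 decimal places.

Step 0: x=[8.2000] v=[0.0000]
Step 1: x=[8.1780] v=[-0.2200]
Step 2: x=[8.1344] v=[-0.4356]
Step 3: x=[8.0702] v=[-0.6425]
Step 4: x=[7.9866] v=[-0.8365]
Step 5: x=[7.8852] v=[-1.0138]
Step 6: x=[7.7681] v=[-1.1708]
Step 7: x=[7.6377] v=[-1.3044]
Step 8: x=[7.4965] v=[-1.4119]
Step 9: x=[7.3474] v=[-1.4912]
Step 10: x=[7.1933] v=[-1.5407]
Step 11: x=[7.0374] v=[-1.5594]
Step 12: x=[6.8827] v=[-1.5469]
Step 13: x=[6.7324] v=[-1.5034]
Step 14: x=[6.5894] v=[-1.4299]
Step 15: x=[6.4566] v=[-1.3278]
Step 16: x=[6.3367] v=[-1.1991]
Step 17: x=[6.2321] v=[-1.0464]
Step 18: x=[6.1448] v=[-0.8728]
Step 19: x=[6.0766] v=[-0.6818]
Step 20: x=[6.0289] v=[-0.4771]
Step 21: x=[6.0026] v=[-0.2629]
Step 22: x=[5.9983] v=[-0.0434]
Step 23: x=[6.0160] v=[0.1769]
First v>=0 after going negative at step 23, time=2.3000

Answer: 2.3000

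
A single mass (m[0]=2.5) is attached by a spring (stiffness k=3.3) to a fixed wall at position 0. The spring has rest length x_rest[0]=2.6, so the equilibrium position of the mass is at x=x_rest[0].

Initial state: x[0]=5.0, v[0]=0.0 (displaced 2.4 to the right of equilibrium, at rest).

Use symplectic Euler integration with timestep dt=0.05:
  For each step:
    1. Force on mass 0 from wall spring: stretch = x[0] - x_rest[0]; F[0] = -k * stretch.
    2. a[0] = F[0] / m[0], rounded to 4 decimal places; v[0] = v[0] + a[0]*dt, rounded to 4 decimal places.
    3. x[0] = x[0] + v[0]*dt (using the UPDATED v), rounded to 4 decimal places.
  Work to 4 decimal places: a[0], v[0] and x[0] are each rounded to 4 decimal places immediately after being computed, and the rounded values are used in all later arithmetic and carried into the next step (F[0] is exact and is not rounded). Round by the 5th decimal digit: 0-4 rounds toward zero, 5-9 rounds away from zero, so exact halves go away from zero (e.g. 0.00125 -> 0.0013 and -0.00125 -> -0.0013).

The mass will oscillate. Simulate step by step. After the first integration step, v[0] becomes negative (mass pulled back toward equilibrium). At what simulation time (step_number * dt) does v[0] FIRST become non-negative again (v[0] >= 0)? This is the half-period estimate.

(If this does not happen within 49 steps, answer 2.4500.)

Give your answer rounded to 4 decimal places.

Answer: 2.4500

Derivation:
Step 0: x=[5.0000] v=[0.0000]
Step 1: x=[4.9921] v=[-0.1584]
Step 2: x=[4.9763] v=[-0.3163]
Step 3: x=[4.9526] v=[-0.4731]
Step 4: x=[4.9212] v=[-0.6284]
Step 5: x=[4.8821] v=[-0.7816]
Step 6: x=[4.8355] v=[-0.9322]
Step 7: x=[4.7815] v=[-1.0797]
Step 8: x=[4.7203] v=[-1.2237]
Step 9: x=[4.6521] v=[-1.3636]
Step 10: x=[4.5772] v=[-1.4990]
Step 11: x=[4.4957] v=[-1.6295]
Step 12: x=[4.4080] v=[-1.7546]
Step 13: x=[4.3143] v=[-1.8739]
Step 14: x=[4.2150] v=[-1.9870]
Step 15: x=[4.1103] v=[-2.0936]
Step 16: x=[4.0006] v=[-2.1933]
Step 17: x=[3.8863] v=[-2.2857]
Step 18: x=[3.7678] v=[-2.3706]
Step 19: x=[3.6454] v=[-2.4477]
Step 20: x=[3.5196] v=[-2.5167]
Step 21: x=[3.3907] v=[-2.5774]
Step 22: x=[3.2592] v=[-2.6296]
Step 23: x=[3.1255] v=[-2.6731]
Step 24: x=[2.9901] v=[-2.7078]
Step 25: x=[2.8534] v=[-2.7335]
Step 26: x=[2.7159] v=[-2.7502]
Step 27: x=[2.5780] v=[-2.7579]
Step 28: x=[2.4402] v=[-2.7565]
Step 29: x=[2.3029] v=[-2.7460]
Step 30: x=[2.1666] v=[-2.7264]
Step 31: x=[2.0317] v=[-2.6978]
Step 32: x=[1.8987] v=[-2.6603]
Step 33: x=[1.7680] v=[-2.6140]
Step 34: x=[1.6400] v=[-2.5591]
Step 35: x=[1.5152] v=[-2.4957]
Step 36: x=[1.3940] v=[-2.4241]
Step 37: x=[1.2768] v=[-2.3445]
Step 38: x=[1.1639] v=[-2.2572]
Step 39: x=[1.0558] v=[-2.1624]
Step 40: x=[0.9528] v=[-2.0605]
Step 41: x=[0.8552] v=[-1.9518]
Step 42: x=[0.7634] v=[-1.8366]
Step 43: x=[0.6776] v=[-1.7154]
Step 44: x=[0.5982] v=[-1.5885]
Step 45: x=[0.5254] v=[-1.4564]
Step 46: x=[0.4594] v=[-1.3195]
Step 47: x=[0.4005] v=[-1.1782]
Step 48: x=[0.3489] v=[-1.0330]
Step 49: x=[0.3047] v=[-0.8844]
v[0] did not become non-negative within 49 steps; using fallback time=2.4500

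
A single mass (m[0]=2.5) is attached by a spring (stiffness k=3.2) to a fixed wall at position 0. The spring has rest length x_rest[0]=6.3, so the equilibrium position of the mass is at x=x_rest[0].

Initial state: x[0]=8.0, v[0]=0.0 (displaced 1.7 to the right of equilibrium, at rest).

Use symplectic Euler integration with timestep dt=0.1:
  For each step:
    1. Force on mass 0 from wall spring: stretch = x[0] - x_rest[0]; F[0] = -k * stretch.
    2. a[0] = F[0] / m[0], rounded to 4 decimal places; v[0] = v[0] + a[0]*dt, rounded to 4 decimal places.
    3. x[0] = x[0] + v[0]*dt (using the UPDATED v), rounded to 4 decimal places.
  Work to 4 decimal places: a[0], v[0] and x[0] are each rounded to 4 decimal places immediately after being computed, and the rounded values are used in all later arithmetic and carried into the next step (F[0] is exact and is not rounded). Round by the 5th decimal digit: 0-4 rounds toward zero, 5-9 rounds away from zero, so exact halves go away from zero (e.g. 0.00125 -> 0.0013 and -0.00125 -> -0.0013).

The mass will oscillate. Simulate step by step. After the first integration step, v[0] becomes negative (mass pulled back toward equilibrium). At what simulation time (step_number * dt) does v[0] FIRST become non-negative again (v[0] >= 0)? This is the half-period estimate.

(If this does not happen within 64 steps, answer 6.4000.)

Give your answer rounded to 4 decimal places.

Answer: 2.8000

Derivation:
Step 0: x=[8.0000] v=[0.0000]
Step 1: x=[7.9782] v=[-0.2176]
Step 2: x=[7.9350] v=[-0.4324]
Step 3: x=[7.8708] v=[-0.6417]
Step 4: x=[7.7865] v=[-0.8428]
Step 5: x=[7.6832] v=[-1.0331]
Step 6: x=[7.5622] v=[-1.2102]
Step 7: x=[7.4250] v=[-1.3718]
Step 8: x=[7.2734] v=[-1.5158]
Step 9: x=[7.1094] v=[-1.6404]
Step 10: x=[6.9350] v=[-1.7440]
Step 11: x=[6.7525] v=[-1.8253]
Step 12: x=[6.5642] v=[-1.8832]
Step 13: x=[6.3725] v=[-1.9170]
Step 14: x=[6.1799] v=[-1.9263]
Step 15: x=[5.9888] v=[-1.9109]
Step 16: x=[5.8017] v=[-1.8711]
Step 17: x=[5.6210] v=[-1.8073]
Step 18: x=[5.4490] v=[-1.7204]
Step 19: x=[5.2879] v=[-1.6115]
Step 20: x=[5.1397] v=[-1.4820]
Step 21: x=[5.0064] v=[-1.3335]
Step 22: x=[4.8896] v=[-1.1679]
Step 23: x=[4.7909] v=[-0.9874]
Step 24: x=[4.7115] v=[-0.7942]
Step 25: x=[4.6524] v=[-0.5909]
Step 26: x=[4.6144] v=[-0.3800]
Step 27: x=[4.5980] v=[-0.1642]
Step 28: x=[4.6034] v=[0.0537]
First v>=0 after going negative at step 28, time=2.8000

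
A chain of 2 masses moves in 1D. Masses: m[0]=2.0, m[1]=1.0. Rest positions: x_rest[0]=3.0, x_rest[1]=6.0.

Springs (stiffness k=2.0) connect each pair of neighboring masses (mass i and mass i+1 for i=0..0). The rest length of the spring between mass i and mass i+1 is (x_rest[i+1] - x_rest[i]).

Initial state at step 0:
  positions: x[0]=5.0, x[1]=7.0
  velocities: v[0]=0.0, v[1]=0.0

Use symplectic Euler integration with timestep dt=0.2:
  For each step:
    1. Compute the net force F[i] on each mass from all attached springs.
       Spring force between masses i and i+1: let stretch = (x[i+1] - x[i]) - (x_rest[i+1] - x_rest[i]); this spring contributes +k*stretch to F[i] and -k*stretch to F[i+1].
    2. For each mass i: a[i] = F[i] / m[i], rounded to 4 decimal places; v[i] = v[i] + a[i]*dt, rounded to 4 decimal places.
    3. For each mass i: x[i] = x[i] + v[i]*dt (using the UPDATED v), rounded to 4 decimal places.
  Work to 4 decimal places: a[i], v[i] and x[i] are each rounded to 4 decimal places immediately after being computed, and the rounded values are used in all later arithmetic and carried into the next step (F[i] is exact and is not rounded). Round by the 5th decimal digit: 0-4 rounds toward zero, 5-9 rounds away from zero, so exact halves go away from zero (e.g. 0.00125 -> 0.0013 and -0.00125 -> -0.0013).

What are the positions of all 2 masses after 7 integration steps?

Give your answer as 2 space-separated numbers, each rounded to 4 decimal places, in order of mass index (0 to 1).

Step 0: x=[5.0000 7.0000] v=[0.0000 0.0000]
Step 1: x=[4.9600 7.0800] v=[-0.2000 0.4000]
Step 2: x=[4.8848 7.2304] v=[-0.3760 0.7520]
Step 3: x=[4.7834 7.4332] v=[-0.5069 1.0138]
Step 4: x=[4.6680 7.6640] v=[-0.5769 1.1539]
Step 5: x=[4.5525 7.8951] v=[-0.5777 1.1555]
Step 6: x=[4.4507 8.0988] v=[-0.5092 1.0185]
Step 7: x=[4.3748 8.2507] v=[-0.3796 0.7593]

Answer: 4.3748 8.2507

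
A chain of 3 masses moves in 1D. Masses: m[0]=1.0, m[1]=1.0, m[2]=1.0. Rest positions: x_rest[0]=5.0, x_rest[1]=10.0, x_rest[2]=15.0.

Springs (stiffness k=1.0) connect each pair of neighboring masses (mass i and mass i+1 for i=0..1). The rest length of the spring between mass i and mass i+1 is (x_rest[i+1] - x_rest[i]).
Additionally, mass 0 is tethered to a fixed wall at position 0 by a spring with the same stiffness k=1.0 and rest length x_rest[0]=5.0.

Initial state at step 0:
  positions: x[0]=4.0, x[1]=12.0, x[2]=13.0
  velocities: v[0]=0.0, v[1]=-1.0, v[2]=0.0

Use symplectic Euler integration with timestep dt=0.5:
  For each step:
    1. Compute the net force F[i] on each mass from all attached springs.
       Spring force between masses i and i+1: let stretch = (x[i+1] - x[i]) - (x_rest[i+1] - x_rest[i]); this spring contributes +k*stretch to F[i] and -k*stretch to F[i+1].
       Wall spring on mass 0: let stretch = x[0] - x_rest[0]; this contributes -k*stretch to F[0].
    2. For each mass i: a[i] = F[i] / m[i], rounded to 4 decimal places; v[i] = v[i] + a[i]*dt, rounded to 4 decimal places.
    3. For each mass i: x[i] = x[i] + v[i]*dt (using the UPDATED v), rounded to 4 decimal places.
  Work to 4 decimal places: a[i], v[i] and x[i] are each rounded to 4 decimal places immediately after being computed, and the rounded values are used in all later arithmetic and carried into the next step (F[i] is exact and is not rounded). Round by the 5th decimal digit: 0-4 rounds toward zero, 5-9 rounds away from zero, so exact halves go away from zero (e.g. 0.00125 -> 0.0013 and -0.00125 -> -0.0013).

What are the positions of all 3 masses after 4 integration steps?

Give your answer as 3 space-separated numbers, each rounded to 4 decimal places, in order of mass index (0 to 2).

Answer: 4.3360 7.8712 15.1368

Derivation:
Step 0: x=[4.0000 12.0000 13.0000] v=[0.0000 -1.0000 0.0000]
Step 1: x=[5.0000 9.7500 14.0000] v=[2.0000 -4.5000 2.0000]
Step 2: x=[5.9375 7.3750 15.1875] v=[1.8750 -4.7500 2.3750]
Step 3: x=[5.7500 6.5938 15.6719] v=[-0.3750 -1.5625 0.9688]
Step 4: x=[4.3360 7.8712 15.1368] v=[-2.8281 2.5547 -1.0703]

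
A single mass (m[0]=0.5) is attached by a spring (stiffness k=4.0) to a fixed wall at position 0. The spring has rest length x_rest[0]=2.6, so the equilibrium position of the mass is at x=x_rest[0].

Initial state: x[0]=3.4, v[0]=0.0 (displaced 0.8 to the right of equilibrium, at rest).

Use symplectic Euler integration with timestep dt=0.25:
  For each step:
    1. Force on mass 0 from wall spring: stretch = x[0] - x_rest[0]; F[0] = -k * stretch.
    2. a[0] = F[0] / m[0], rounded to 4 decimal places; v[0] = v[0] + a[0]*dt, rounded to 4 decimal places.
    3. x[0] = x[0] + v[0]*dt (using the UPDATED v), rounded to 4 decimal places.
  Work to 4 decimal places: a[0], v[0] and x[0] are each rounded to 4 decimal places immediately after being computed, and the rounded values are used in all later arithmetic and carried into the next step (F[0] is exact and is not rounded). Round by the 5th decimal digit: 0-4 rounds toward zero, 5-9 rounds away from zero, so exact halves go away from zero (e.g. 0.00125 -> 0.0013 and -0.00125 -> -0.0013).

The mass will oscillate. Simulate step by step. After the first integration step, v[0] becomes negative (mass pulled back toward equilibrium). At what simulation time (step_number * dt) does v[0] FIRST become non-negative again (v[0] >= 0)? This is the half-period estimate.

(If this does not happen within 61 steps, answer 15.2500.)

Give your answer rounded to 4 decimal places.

Step 0: x=[3.4000] v=[0.0000]
Step 1: x=[3.0000] v=[-1.6000]
Step 2: x=[2.4000] v=[-2.4000]
Step 3: x=[1.9000] v=[-2.0000]
Step 4: x=[1.7500] v=[-0.6000]
Step 5: x=[2.0250] v=[1.1000]
First v>=0 after going negative at step 5, time=1.2500

Answer: 1.2500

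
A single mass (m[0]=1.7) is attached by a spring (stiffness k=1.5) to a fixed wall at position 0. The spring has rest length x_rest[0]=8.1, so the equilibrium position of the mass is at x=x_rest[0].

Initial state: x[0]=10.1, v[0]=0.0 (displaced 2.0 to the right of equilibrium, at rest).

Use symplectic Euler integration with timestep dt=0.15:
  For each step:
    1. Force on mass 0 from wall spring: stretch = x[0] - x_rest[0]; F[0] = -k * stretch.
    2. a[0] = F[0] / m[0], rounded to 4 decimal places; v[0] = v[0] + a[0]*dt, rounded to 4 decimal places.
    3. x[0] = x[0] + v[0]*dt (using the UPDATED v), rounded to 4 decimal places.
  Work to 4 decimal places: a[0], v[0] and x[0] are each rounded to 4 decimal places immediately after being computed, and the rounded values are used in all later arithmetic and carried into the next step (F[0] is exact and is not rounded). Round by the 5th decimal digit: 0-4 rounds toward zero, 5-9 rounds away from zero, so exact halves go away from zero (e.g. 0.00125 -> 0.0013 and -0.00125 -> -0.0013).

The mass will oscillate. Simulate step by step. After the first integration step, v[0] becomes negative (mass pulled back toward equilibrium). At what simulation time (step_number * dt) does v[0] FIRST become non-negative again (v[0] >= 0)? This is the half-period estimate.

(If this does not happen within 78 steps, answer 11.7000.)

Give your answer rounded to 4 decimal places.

Step 0: x=[10.1000] v=[0.0000]
Step 1: x=[10.0603] v=[-0.2647]
Step 2: x=[9.9817] v=[-0.5242]
Step 3: x=[9.8657] v=[-0.7732]
Step 4: x=[9.7147] v=[-1.0069]
Step 5: x=[9.5316] v=[-1.2206]
Step 6: x=[9.3201] v=[-1.4101]
Step 7: x=[9.0844] v=[-1.5716]
Step 8: x=[8.8291] v=[-1.7019]
Step 9: x=[8.5593] v=[-1.7984]
Step 10: x=[8.2804] v=[-1.8592]
Step 11: x=[7.9979] v=[-1.8831]
Step 12: x=[7.7175] v=[-1.8696]
Step 13: x=[7.4447] v=[-1.8190]
Step 14: x=[7.1849] v=[-1.7323]
Step 15: x=[6.9432] v=[-1.6112]
Step 16: x=[6.7245] v=[-1.4581]
Step 17: x=[6.5331] v=[-1.2760]
Step 18: x=[6.3728] v=[-1.0686]
Step 19: x=[6.2468] v=[-0.8400]
Step 20: x=[6.1576] v=[-0.5947]
Step 21: x=[6.1070] v=[-0.3376]
Step 22: x=[6.0959] v=[-0.0738]
Step 23: x=[6.1246] v=[0.1914]
First v>=0 after going negative at step 23, time=3.4500

Answer: 3.4500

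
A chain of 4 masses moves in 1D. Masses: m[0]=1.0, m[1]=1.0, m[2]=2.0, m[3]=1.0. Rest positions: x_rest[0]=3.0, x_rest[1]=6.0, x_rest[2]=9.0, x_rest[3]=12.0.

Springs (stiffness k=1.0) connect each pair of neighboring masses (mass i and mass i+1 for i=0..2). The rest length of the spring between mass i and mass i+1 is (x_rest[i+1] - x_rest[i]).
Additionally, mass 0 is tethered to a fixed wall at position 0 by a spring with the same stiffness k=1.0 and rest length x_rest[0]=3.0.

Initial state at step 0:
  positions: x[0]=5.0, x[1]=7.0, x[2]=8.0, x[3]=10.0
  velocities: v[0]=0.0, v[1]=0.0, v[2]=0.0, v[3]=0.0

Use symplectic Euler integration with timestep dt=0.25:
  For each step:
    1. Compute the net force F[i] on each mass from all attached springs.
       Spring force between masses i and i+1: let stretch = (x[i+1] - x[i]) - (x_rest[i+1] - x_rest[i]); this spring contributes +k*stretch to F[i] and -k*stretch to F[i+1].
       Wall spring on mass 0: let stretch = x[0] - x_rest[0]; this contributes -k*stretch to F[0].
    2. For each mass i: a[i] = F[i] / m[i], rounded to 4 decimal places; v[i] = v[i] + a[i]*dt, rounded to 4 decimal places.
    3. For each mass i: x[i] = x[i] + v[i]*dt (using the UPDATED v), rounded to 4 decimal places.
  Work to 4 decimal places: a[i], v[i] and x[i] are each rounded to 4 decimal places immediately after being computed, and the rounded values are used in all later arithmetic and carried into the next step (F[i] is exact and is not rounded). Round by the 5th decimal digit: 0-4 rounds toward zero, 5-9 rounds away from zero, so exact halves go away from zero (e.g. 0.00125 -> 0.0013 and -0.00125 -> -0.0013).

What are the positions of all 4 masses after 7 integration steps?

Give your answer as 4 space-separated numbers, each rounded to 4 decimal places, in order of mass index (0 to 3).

Answer: 1.7348 5.2362 8.6353 11.5043

Derivation:
Step 0: x=[5.0000 7.0000 8.0000 10.0000] v=[0.0000 0.0000 0.0000 0.0000]
Step 1: x=[4.8125 6.9375 8.0313 10.0625] v=[-0.7500 -0.2500 0.1250 0.2500]
Step 2: x=[4.4570 6.8106 8.0919 10.1856] v=[-1.4219 -0.5078 0.2422 0.4922]
Step 3: x=[3.9701 6.6166 8.1779 10.3653] v=[-1.9478 -0.7759 0.3438 0.7188]
Step 4: x=[3.4004 6.3548 8.2834 10.5958] v=[-2.2787 -1.0472 0.4221 0.9220]
Step 5: x=[2.8029 6.0289 8.4009 10.8693] v=[-2.3902 -1.3037 0.4701 1.0939]
Step 6: x=[2.2318 5.6496 8.5215 11.1760] v=[-2.2844 -1.5172 0.4822 1.2268]
Step 7: x=[1.7348 5.2362 8.6353 11.5043] v=[-1.9879 -1.6537 0.4550 1.3132]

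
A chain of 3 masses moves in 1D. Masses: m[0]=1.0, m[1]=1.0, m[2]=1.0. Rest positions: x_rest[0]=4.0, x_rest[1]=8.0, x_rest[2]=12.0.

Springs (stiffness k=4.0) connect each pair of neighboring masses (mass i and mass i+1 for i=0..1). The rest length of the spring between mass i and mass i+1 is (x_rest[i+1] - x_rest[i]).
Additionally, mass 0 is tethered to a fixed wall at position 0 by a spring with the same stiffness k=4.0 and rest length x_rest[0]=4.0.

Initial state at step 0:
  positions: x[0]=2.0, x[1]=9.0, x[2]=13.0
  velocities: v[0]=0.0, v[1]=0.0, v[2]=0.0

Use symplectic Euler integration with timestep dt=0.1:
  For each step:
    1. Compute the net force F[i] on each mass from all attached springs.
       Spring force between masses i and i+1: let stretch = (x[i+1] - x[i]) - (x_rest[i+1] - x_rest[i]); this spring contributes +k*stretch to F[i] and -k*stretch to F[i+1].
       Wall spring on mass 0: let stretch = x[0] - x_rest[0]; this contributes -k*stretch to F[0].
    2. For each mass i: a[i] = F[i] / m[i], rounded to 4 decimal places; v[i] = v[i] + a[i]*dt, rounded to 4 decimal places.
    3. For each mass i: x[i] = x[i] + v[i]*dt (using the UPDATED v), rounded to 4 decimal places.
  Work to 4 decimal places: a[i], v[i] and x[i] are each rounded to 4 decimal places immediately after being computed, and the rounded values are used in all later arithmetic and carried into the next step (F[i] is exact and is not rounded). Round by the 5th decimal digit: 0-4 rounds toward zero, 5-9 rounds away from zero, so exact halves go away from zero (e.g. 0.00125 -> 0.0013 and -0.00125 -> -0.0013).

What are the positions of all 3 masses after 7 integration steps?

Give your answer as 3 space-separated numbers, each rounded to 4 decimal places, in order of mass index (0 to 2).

Step 0: x=[2.0000 9.0000 13.0000] v=[0.0000 0.0000 0.0000]
Step 1: x=[2.2000 8.8800 13.0000] v=[2.0000 -1.2000 0.0000]
Step 2: x=[2.5792 8.6576 12.9952] v=[3.7920 -2.2240 -0.0480]
Step 3: x=[3.0984 8.3656 12.9769] v=[5.1917 -2.9203 -0.1830]
Step 4: x=[3.7043 8.0473 12.9342] v=[6.0592 -3.1827 -0.4275]
Step 5: x=[4.3358 7.7508 12.8560] v=[6.3147 -2.9651 -0.7823]
Step 6: x=[4.9304 7.5219 12.7336] v=[5.9464 -2.2890 -1.2244]
Step 7: x=[5.4315 7.3978 12.5627] v=[5.0108 -1.2409 -1.7091]

Answer: 5.4315 7.3978 12.5627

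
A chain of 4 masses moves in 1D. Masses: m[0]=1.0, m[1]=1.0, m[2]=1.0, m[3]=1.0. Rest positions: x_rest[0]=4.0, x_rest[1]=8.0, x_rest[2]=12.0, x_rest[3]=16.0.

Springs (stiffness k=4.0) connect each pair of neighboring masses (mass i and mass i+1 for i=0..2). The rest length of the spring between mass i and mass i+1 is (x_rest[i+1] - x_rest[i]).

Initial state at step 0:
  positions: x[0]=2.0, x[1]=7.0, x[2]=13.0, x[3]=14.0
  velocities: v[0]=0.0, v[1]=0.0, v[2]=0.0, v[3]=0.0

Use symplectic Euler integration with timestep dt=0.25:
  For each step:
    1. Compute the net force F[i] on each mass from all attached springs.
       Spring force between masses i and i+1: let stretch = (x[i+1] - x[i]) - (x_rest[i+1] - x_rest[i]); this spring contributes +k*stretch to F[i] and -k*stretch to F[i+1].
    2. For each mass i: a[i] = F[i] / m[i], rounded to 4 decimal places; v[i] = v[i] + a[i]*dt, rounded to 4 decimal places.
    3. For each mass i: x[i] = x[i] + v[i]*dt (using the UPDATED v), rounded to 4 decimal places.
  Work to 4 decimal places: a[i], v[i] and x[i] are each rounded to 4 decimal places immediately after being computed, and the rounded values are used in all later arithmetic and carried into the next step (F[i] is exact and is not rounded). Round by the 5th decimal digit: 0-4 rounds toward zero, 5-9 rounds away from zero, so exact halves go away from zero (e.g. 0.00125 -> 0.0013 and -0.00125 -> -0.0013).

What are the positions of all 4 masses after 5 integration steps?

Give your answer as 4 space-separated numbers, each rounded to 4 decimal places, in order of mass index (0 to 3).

Answer: 4.1212 5.8399 10.7227 15.3165

Derivation:
Step 0: x=[2.0000 7.0000 13.0000 14.0000] v=[0.0000 0.0000 0.0000 0.0000]
Step 1: x=[2.2500 7.2500 11.7500 14.7500] v=[1.0000 1.0000 -5.0000 3.0000]
Step 2: x=[2.7500 7.3750 10.1250 15.7500] v=[2.0000 0.5000 -6.5000 4.0000]
Step 3: x=[3.4063 7.0313 9.2188 16.3438] v=[2.6250 -1.3750 -3.6250 2.3750]
Step 4: x=[3.9688 6.3282 9.5469 16.1563] v=[2.2500 -2.8125 1.3125 -0.7500]
Step 5: x=[4.1212 5.8399 10.7227 15.3165] v=[0.6094 -1.9532 4.7032 -3.3594]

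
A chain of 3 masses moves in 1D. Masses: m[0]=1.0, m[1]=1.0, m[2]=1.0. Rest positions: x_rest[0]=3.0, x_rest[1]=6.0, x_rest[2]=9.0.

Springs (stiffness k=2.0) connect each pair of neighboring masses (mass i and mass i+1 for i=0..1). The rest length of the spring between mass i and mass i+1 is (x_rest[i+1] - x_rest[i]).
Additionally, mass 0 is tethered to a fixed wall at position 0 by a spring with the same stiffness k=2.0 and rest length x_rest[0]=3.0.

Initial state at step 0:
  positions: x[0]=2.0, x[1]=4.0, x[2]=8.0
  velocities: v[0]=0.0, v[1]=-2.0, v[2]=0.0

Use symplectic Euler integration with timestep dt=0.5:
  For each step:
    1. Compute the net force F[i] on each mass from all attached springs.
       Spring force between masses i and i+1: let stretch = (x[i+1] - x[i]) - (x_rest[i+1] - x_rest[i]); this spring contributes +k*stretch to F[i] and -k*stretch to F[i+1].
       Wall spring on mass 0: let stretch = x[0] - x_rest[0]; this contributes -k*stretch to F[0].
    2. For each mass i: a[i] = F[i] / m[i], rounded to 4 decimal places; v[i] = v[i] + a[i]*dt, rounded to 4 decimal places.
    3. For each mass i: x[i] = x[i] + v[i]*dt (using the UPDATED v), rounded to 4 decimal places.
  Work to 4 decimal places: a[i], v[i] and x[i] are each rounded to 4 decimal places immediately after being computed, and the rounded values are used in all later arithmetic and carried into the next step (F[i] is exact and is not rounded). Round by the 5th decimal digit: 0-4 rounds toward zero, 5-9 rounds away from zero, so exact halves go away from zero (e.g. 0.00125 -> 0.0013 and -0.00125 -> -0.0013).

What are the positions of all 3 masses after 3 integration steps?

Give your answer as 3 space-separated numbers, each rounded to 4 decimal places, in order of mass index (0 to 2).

Answer: 2.3750 5.1250 6.5000

Derivation:
Step 0: x=[2.0000 4.0000 8.0000] v=[0.0000 -2.0000 0.0000]
Step 1: x=[2.0000 4.0000 7.5000] v=[0.0000 0.0000 -1.0000]
Step 2: x=[2.0000 4.7500 6.7500] v=[0.0000 1.5000 -1.5000]
Step 3: x=[2.3750 5.1250 6.5000] v=[0.7500 0.7500 -0.5000]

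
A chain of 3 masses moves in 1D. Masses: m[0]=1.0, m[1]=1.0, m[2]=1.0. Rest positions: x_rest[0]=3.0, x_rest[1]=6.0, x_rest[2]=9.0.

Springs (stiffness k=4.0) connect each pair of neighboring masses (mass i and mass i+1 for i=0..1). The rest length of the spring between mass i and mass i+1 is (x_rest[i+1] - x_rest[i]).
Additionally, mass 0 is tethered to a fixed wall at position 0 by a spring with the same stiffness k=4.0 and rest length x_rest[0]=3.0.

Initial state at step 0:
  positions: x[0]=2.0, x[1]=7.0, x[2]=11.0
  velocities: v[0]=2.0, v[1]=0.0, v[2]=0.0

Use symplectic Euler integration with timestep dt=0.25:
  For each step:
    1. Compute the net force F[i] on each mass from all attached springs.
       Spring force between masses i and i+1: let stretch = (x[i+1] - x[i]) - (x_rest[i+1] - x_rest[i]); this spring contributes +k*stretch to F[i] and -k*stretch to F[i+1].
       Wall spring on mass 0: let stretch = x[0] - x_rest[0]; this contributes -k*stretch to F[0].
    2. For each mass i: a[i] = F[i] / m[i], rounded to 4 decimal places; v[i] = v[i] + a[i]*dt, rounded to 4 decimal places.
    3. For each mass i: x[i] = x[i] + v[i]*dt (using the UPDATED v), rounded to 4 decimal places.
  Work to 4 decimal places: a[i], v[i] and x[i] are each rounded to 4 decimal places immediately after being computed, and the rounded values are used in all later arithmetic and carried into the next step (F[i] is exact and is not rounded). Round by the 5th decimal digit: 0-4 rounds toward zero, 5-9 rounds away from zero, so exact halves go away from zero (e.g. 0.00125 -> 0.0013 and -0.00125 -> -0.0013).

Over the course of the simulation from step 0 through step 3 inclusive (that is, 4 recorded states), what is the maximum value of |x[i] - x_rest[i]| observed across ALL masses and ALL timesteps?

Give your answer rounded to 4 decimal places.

Step 0: x=[2.0000 7.0000 11.0000] v=[2.0000 0.0000 0.0000]
Step 1: x=[3.2500 6.7500 10.7500] v=[5.0000 -1.0000 -1.0000]
Step 2: x=[4.5625 6.6250 10.2500] v=[5.2500 -0.5000 -2.0000]
Step 3: x=[5.2500 6.8906 9.5938] v=[2.7500 1.0625 -2.6250]
Max displacement = 2.2500

Answer: 2.2500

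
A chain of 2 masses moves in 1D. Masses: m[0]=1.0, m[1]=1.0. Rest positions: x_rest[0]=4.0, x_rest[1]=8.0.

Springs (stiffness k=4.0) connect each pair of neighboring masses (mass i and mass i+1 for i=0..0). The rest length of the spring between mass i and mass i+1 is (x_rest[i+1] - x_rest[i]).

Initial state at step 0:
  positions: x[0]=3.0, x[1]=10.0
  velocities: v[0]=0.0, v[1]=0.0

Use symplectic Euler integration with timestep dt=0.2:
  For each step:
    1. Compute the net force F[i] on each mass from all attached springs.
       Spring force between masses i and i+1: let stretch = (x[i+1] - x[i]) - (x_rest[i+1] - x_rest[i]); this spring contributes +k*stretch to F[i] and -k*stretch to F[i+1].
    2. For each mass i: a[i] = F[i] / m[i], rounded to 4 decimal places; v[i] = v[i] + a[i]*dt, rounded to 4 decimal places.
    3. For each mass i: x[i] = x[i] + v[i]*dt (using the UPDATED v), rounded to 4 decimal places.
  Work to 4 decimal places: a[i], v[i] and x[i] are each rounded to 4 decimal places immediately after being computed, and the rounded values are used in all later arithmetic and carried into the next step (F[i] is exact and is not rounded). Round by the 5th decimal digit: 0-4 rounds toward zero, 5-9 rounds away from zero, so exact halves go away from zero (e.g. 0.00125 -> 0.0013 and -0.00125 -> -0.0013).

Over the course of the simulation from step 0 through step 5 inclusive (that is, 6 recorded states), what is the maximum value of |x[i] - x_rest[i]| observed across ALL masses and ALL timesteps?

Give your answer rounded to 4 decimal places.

Answer: 2.0638

Derivation:
Step 0: x=[3.0000 10.0000] v=[0.0000 0.0000]
Step 1: x=[3.4800 9.5200] v=[2.4000 -2.4000]
Step 2: x=[4.2864 8.7136] v=[4.0320 -4.0320]
Step 3: x=[5.1612 7.8388] v=[4.3738 -4.3738]
Step 4: x=[5.8244 7.1756] v=[3.3159 -3.3159]
Step 5: x=[6.0638 6.9362] v=[1.1969 -1.1969]
Max displacement = 2.0638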